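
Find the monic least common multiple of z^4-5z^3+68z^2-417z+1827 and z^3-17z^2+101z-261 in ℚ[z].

Euclidean algorithm in ℚ[z]:
  z^4-5z^3+68z^2-417z+1827 = (z+12)(z^3-17z^2+101z-261) + (171z^2-1368z+4959)
  z^3-17z^2+101z-261 = ((1/171)z-1/19)(171z^2-1368z+4959) + (0)
Last nonzero remainder: 171z^2-1368z+4959. Dividing through by 171 gives the monic gcd z^2-8z+29.
Then lcm(f, g) = f·g / gcd(f, g); expanding and making the result monic gives the answer.

z^5-14z^4+113z^3-1029z^2+5580z-16443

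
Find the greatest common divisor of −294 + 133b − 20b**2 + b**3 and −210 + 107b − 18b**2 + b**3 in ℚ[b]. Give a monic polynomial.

42 − 13b + b**2

Euclidean algorithm in ℚ[b]:
  b**3 − 20b**2 + 133b − 294 = (b**3 − 18b**2 + 107b − 210) + (−2b**2 + 26b − 84)
  b**3 − 18b**2 + 107b − 210 = (−(1/2)b + 5/2)(−2b**2 + 26b − 84) + (0)
Last nonzero remainder: −2b**2 + 26b − 84. Dividing through by −2 gives the monic gcd b**2 − 13b + 42.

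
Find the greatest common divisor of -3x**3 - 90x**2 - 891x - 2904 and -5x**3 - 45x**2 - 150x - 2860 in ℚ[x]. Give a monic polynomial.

x + 11

Euclidean algorithm in ℚ[x]:
  -3x**3 - 90x**2 - 891x - 2904 = (3/5)(-5x**3 - 45x**2 - 150x - 2860) + (-63x**2 - 801x - 1188)
  -5x**3 - 45x**2 - 150x - 2860 = ((5/63)x - 130/441)(-63x**2 - 801x - 1188) + (-(14300/49)x - 157300/49)
  -63x**2 - 801x - 1188 = ((3087/14300)x + 1323/3575)(-(14300/49)x - 157300/49) + (0)
Last nonzero remainder: -(14300/49)x - 157300/49. Dividing through by -14300/49 gives the monic gcd x + 11.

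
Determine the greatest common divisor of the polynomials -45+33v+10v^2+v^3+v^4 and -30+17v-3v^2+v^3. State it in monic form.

Repeated division with remainder:
  v^4+v^3+10v^2+33v-45 = (v+4)(v^3-3v^2+17v-30) + (5v^2-5v+75)
  v^3-3v^2+17v-30 = ((1/5)v-2/5)(5v^2-5v+75) + (0)
Last nonzero remainder: 5v^2-5v+75. Dividing through by 5 gives the monic gcd v^2-v+15.

15-v+v^2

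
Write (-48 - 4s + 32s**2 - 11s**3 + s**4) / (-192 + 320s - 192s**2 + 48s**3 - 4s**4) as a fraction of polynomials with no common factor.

(4 + 3s - s**2)/(16 - 16s + 4s**2)

Repeated division with remainder:
  s**4 - 11s**3 + 32s**2 - 4s - 48 = (-1/4)(-4s**4 + 48s**3 - 192s**2 + 320s - 192) + (s**3 - 16s**2 + 76s - 96)
  -4s**4 + 48s**3 - 192s**2 + 320s - 192 = (-4s - 16)(s**3 - 16s**2 + 76s - 96) + (-144s**2 + 1152s - 1728)
  s**3 - 16s**2 + 76s - 96 = (-(1/144)s + 1/18)(-144s**2 + 1152s - 1728) + (0)
Last nonzero remainder: -144s**2 + 1152s - 1728. Dividing through by -144 gives the monic gcd s**2 - 8s + 12.
Cancel s**2 - 8s + 12 from numerator and denominator to get the reduced form.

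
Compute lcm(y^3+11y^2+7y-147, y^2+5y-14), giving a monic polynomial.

Repeated division with remainder:
  y^3+11y^2+7y-147 = (y+6)(y^2+5y-14) + (-9y-63)
  y^2+5y-14 = (-(1/9)y+2/9)(-9y-63) + (0)
Last nonzero remainder: -9y-63. Dividing through by -9 gives the monic gcd y+7.
Then lcm(f, g) = f·g / gcd(f, g); expanding and making the result monic gives the answer.

y^4+9y^3-15y^2-161y+294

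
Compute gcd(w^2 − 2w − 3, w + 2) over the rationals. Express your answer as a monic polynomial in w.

Euclidean algorithm in ℚ[w]:
  w^2 − 2w − 3 = (w − 4)(w + 2) + (5)
  w + 2 = ((1/5)w + 2/5)(5) + (0)
The last nonzero remainder is the constant 5, so the polynomials are coprime and gcd = 1.

1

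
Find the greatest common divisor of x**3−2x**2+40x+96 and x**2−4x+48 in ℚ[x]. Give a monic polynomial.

Apply the Euclidean algorithm:
  x**3−2x**2+40x+96 = (x+2)(x**2−4x+48) + (0)
The last nonzero remainder x**2−4x+48 is already monic.

x**2−4x+48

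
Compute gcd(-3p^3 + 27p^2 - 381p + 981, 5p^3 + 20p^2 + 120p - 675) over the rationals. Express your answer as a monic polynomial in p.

p - 3

Apply the Euclidean algorithm:
  -3p^3 + 27p^2 - 381p + 981 = (-3/5)(5p^3 + 20p^2 + 120p - 675) + (39p^2 - 309p + 576)
  5p^3 + 20p^2 + 120p - 675 = ((5/39)p + 775/507)(39p^2 - 309p + 576) + ((87625/169)p - 262875/169)
  39p^2 - 309p + 576 = ((6591/87625)p - 32448/87625)((87625/169)p - 262875/169) + (0)
Last nonzero remainder: (87625/169)p - 262875/169. Dividing through by 87625/169 gives the monic gcd p - 3.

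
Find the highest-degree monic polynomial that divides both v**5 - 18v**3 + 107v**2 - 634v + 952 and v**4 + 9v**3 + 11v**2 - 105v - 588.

By polynomial division,
  v**5 - 18v**3 + 107v**2 - 634v + 952 = (v - 9)(v**4 + 9v**3 + 11v**2 - 105v - 588) + (52v**3 + 311v**2 - 991v - 4340)
  v**4 + 9v**3 + 11v**2 - 105v - 588 = ((1/52)v + 157/2704)(52v**3 + 311v**2 - 991v - 4340) + ((32449/2704)v**2 + (97347/2704)v - 227143/676)
  52v**3 + 311v**2 - 991v - 4340 = ((140608/32449)v + 419120/32449)((32449/2704)v**2 + (97347/2704)v - 227143/676) + (0)
Last nonzero remainder: (32449/2704)v**2 + (97347/2704)v - 227143/676. Dividing through by 32449/2704 gives the monic gcd v**2 + 3v - 28.

v**2 + 3v - 28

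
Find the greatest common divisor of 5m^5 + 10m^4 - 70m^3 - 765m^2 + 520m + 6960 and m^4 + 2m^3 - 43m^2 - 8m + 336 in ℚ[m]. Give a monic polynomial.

By polynomial division,
  5m^5 + 10m^4 - 70m^3 - 765m^2 + 520m + 6960 = (5m)(m^4 + 2m^3 - 43m^2 - 8m + 336) + (145m^3 - 725m^2 - 1160m + 6960)
  m^4 + 2m^3 - 43m^2 - 8m + 336 = ((1/145)m + 7/145)(145m^3 - 725m^2 - 1160m + 6960) + (0)
Last nonzero remainder: 145m^3 - 725m^2 - 1160m + 6960. Dividing through by 145 gives the monic gcd m^3 - 5m^2 - 8m + 48.

m^3 - 5m^2 - 8m + 48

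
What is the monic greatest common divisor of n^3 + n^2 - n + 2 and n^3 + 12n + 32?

Euclidean algorithm in ℚ[n]:
  n^3 + n^2 - n + 2 = (n^3 + 12n + 32) + (n^2 - 13n - 30)
  n^3 + 12n + 32 = (n + 13)(n^2 - 13n - 30) + (211n + 422)
  n^2 - 13n - 30 = ((1/211)n - 15/211)(211n + 422) + (0)
Last nonzero remainder: 211n + 422. Dividing through by 211 gives the monic gcd n + 2.

n + 2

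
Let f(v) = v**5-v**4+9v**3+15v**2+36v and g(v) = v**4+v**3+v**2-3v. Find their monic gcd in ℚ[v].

Euclidean algorithm in ℚ[v]:
  v**5-v**4+9v**3+15v**2+36v = (v-2)(v**4+v**3+v**2-3v) + (10v**3+20v**2+30v)
  v**4+v**3+v**2-3v = ((1/10)v-1/10)(10v**3+20v**2+30v) + (0)
Last nonzero remainder: 10v**3+20v**2+30v. Dividing through by 10 gives the monic gcd v**3+2v**2+3v.

v**3+2v**2+3v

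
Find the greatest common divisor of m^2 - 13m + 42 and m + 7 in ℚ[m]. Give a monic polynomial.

1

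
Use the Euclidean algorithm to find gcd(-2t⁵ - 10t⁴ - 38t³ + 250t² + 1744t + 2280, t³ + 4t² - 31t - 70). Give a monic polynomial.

t² - 3t - 10

Repeated division with remainder:
  -2t⁵ - 10t⁴ - 38t³ + 250t² + 1744t + 2280 = (-2t² - 2t - 92)(t³ + 4t² - 31t - 70) + (416t² - 1248t - 4160)
  t³ + 4t² - 31t - 70 = ((1/416)t + 7/416)(416t² - 1248t - 4160) + (0)
Last nonzero remainder: 416t² - 1248t - 4160. Dividing through by 416 gives the monic gcd t² - 3t - 10.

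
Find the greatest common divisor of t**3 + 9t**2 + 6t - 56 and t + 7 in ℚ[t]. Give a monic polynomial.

Euclidean algorithm in ℚ[t]:
  t**3 + 9t**2 + 6t - 56 = (t**2 + 2t - 8)(t + 7) + (0)
The last nonzero remainder t + 7 is already monic.

t + 7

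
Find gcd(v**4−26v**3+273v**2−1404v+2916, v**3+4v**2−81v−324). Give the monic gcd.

Euclidean algorithm in ℚ[v]:
  v**4−26v**3+273v**2−1404v+2916 = (v−30)(v**3+4v**2−81v−324) + (474v**2−3510v−6804)
  v**3+4v**2−81v−324 = ((1/474)v+901/37446)(474v**2−3510v−6804) + ((111150/6241)v−1000350/6241)
  474v**2−3510v−6804 = ((493039/18525)v+262122/6175)((111150/6241)v−1000350/6241) + (0)
Last nonzero remainder: (111150/6241)v−1000350/6241. Dividing through by 111150/6241 gives the monic gcd v−9.

v−9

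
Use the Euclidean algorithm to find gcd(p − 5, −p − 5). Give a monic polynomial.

Apply the Euclidean algorithm:
  p − 5 = (−1)(−p − 5) + (−10)
  −p − 5 = ((1/10)p + 1/2)(−10) + (0)
The last nonzero remainder is the constant −10, so the polynomials are coprime and gcd = 1.

1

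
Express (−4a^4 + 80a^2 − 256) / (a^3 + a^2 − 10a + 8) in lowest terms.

(−4a^2 + 8a + 32)/(a − 1)

Apply the Euclidean algorithm:
  −4a^4 + 80a^2 − 256 = (−4a + 4)(a^3 + a^2 − 10a + 8) + (36a^2 + 72a − 288)
  a^3 + a^2 − 10a + 8 = ((1/36)a − 1/36)(36a^2 + 72a − 288) + (0)
Last nonzero remainder: 36a^2 + 72a − 288. Dividing through by 36 gives the monic gcd a^2 + 2a − 8.
Cancel a^2 + 2a − 8 from numerator and denominator to get the reduced form.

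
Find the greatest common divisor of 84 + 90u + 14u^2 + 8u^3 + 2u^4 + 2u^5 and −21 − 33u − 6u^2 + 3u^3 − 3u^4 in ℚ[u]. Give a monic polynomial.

7 + 4u − 2u^2 + u^3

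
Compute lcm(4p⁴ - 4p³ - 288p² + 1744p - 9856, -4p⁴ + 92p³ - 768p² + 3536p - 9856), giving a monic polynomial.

p⁵ - 12p⁴ - 61p³ + 1228p² - 7260p + 27104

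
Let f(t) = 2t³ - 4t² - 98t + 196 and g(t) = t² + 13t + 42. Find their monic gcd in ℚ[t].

t + 7

Apply the Euclidean algorithm:
  2t³ - 4t² - 98t + 196 = (2t - 30)(t² + 13t + 42) + (208t + 1456)
  t² + 13t + 42 = ((1/208)t + 3/104)(208t + 1456) + (0)
Last nonzero remainder: 208t + 1456. Dividing through by 208 gives the monic gcd t + 7.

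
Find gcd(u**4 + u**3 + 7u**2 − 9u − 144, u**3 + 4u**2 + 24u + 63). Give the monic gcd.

Euclidean algorithm in ℚ[u]:
  u**4 + u**3 + 7u**2 − 9u − 144 = (u − 3)(u**3 + 4u**2 + 24u + 63) + (−5u**2 + 45)
  u**3 + 4u**2 + 24u + 63 = (−(1/5)u − 4/5)(−5u**2 + 45) + (33u + 99)
  −5u**2 + 45 = (−(5/33)u + 5/11)(33u + 99) + (0)
Last nonzero remainder: 33u + 99. Dividing through by 33 gives the monic gcd u + 3.

u + 3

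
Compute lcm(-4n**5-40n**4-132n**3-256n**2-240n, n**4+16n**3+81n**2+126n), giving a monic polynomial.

Repeated division with remainder:
  -4n**5-40n**4-132n**3-256n**2-240n = (-4n+24)(n**4+16n**3+81n**2+126n) + (-192n**3-1696n**2-3264n)
  n**4+16n**3+81n**2+126n = (-(1/192)n-43/1152)(-192n**3-1696n**2-3264n) + ((25/36)n**2+(25/6)n)
  -192n**3-1696n**2-3264n = (-(6912/25)n-19584/25)((25/36)n**2+(25/6)n) + (0)
Last nonzero remainder: (25/36)n**2+(25/6)n. Dividing through by 25/36 gives the monic gcd n**2+6n.
Then lcm(f, g) = f·g / gcd(f, g); expanding and making the result monic gives the answer.

n**7+20n**6+154n**5+604n**4+1393n**3+1944n**2+1260n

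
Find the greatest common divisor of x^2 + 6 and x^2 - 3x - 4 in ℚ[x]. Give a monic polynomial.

Euclidean algorithm in ℚ[x]:
  x^2 + 6 = (x^2 - 3x - 4) + (3x + 10)
  x^2 - 3x - 4 = ((1/3)x - 19/9)(3x + 10) + (154/9)
  3x + 10 = ((27/154)x + 45/77)(154/9) + (0)
The last nonzero remainder is the constant 154/9, so the polynomials are coprime and gcd = 1.

1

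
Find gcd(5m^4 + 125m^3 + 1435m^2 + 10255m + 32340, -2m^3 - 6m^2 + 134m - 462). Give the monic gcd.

m + 11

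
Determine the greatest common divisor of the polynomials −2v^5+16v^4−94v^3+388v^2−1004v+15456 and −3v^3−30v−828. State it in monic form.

Repeated division with remainder:
  −2v^5+16v^4−94v^3+388v^2−1004v+15456 = ((2/3)v^2−(16/3)v+74/3)(−3v^3−30v−828) + (780v^2−4680v+35880)
  −3v^3−30v−828 = (−(1/260)v−3/130)(780v^2−4680v+35880) + (0)
Last nonzero remainder: 780v^2−4680v+35880. Dividing through by 780 gives the monic gcd v^2−6v+46.

v^2−6v+46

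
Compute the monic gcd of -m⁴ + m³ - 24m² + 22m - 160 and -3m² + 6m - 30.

m² - 2m + 10

Repeated division with remainder:
  -m⁴ + m³ - 24m² + 22m - 160 = ((1/3)m² + (1/3)m + 16/3)(-3m² + 6m - 30) + (0)
Last nonzero remainder: -3m² + 6m - 30. Dividing through by -3 gives the monic gcd m² - 2m + 10.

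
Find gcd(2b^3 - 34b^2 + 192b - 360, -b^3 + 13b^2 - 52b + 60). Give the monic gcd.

By polynomial division,
  2b^3 - 34b^2 + 192b - 360 = (-2)(-b^3 + 13b^2 - 52b + 60) + (-8b^2 + 88b - 240)
  -b^3 + 13b^2 - 52b + 60 = ((1/8)b - 1/4)(-8b^2 + 88b - 240) + (0)
Last nonzero remainder: -8b^2 + 88b - 240. Dividing through by -8 gives the monic gcd b^2 - 11b + 30.

b^2 - 11b + 30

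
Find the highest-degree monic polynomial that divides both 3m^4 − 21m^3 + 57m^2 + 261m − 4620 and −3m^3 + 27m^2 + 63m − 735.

Euclidean algorithm in ℚ[m]:
  3m^4 − 21m^3 + 57m^2 + 261m − 4620 = (−m − 2)(−3m^3 + 27m^2 + 63m − 735) + (174m^2 − 348m − 6090)
  −3m^3 + 27m^2 + 63m − 735 = (−(1/58)m + 7/58)(174m^2 − 348m − 6090) + (0)
Last nonzero remainder: 174m^2 − 348m − 6090. Dividing through by 174 gives the monic gcd m^2 − 2m − 35.

m^2 − 2m − 35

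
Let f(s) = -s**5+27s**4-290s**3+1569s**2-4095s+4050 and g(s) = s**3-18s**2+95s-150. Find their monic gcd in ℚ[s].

By polynomial division,
  -s**5+27s**4-290s**3+1569s**2-4095s+4050 = (-s**2+9s-33)(s**3-18s**2+95s-150) + (-30s**2+390s-900)
  s**3-18s**2+95s-150 = (-(1/30)s+1/6)(-30s**2+390s-900) + (0)
Last nonzero remainder: -30s**2+390s-900. Dividing through by -30 gives the monic gcd s**2-13s+30.

s**2-13s+30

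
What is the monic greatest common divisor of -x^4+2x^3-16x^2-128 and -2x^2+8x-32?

By polynomial division,
  -x^4+2x^3-16x^2-128 = ((1/2)x^2+x+4)(-2x^2+8x-32) + (0)
Last nonzero remainder: -2x^2+8x-32. Dividing through by -2 gives the monic gcd x^2-4x+16.

x^2-4x+16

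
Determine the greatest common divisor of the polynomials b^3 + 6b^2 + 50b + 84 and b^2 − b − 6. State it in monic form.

Repeated division with remainder:
  b^3 + 6b^2 + 50b + 84 = (b + 7)(b^2 − b − 6) + (63b + 126)
  b^2 − b − 6 = ((1/63)b − 1/21)(63b + 126) + (0)
Last nonzero remainder: 63b + 126. Dividing through by 63 gives the monic gcd b + 2.

b + 2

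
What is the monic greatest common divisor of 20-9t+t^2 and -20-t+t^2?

Apply the Euclidean algorithm:
  t^2-9t+20 = (t^2-t-20) + (-8t+40)
  t^2-t-20 = (-(1/8)t-1/2)(-8t+40) + (0)
Last nonzero remainder: -8t+40. Dividing through by -8 gives the monic gcd t-5.

-5+t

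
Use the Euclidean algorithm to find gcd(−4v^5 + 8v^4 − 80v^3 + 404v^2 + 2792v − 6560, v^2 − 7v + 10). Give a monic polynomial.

v^2 − 7v + 10

Apply the Euclidean algorithm:
  −4v^5 + 8v^4 − 80v^3 + 404v^2 + 2792v − 6560 = (−4v^3 − 20v^2 − 180v − 656)(v^2 − 7v + 10) + (0)
The last nonzero remainder v^2 − 7v + 10 is already monic.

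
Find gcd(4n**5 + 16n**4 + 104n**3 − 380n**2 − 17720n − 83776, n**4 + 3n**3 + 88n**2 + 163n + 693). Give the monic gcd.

n**2 + n + 77

Repeated division with remainder:
  4n**5 + 16n**4 + 104n**3 − 380n**2 − 17720n − 83776 = (4n + 4)(n**4 + 3n**3 + 88n**2 + 163n + 693) + (−260n**3 − 1384n**2 − 21144n − 86548)
  n**4 + 3n**3 + 88n**2 + 163n + 693 = (−(1/260)n + 151/16900)(−260n**3 − 1384n**2 − 21144n − 86548) + ((80456/4225)n**2 + (80456/4225)n + 6195112/4225)
  −260n**3 − 1384n**2 − 21144n − 86548 = (−(274625/20114)n − 1187225/20114)((80456/4225)n**2 + (80456/4225)n + 6195112/4225) + (0)
Last nonzero remainder: (80456/4225)n**2 + (80456/4225)n + 6195112/4225. Dividing through by 80456/4225 gives the monic gcd n**2 + n + 77.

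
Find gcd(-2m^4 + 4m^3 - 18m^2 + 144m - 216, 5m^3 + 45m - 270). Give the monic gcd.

m^3 + 9m - 54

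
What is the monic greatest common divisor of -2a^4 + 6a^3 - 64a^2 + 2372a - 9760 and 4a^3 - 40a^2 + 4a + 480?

By polynomial division,
  -2a^4 + 6a^3 - 64a^2 + 2372a - 9760 = (-(1/2)a - 7/2)(4a^3 - 40a^2 + 4a + 480) + (-202a^2 + 2626a - 8080)
  4a^3 - 40a^2 + 4a + 480 = (-(2/101)a - 6/101)(-202a^2 + 2626a - 8080) + (0)
Last nonzero remainder: -202a^2 + 2626a - 8080. Dividing through by -202 gives the monic gcd a^2 - 13a + 40.

a^2 - 13a + 40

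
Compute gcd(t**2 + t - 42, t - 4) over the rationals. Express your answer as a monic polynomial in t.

1

Repeated division with remainder:
  t**2 + t - 42 = (t + 5)(t - 4) + (-22)
  t - 4 = (-(1/22)t + 2/11)(-22) + (0)
The last nonzero remainder is the constant -22, so the polynomials are coprime and gcd = 1.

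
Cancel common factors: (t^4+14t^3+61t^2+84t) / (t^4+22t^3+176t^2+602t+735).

(t^2+4t)/(t^2+12t+35)

Euclidean algorithm in ℚ[t]:
  t^4+14t^3+61t^2+84t = (t^4+22t^3+176t^2+602t+735) + (-8t^3-115t^2-518t-735)
  t^4+22t^3+176t^2+602t+735 = (-(1/8)t-61/64)(-8t^3-115t^2-518t-735) + ((105/64)t^2+(525/32)t+2205/64)
  -8t^3-115t^2-518t-735 = (-(512/105)t-64/3)((105/64)t^2+(525/32)t+2205/64) + (0)
Last nonzero remainder: (105/64)t^2+(525/32)t+2205/64. Dividing through by 105/64 gives the monic gcd t^2+10t+21.
Cancel t^2+10t+21 from numerator and denominator to get the reduced form.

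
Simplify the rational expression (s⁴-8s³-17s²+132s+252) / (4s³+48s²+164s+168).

Euclidean algorithm in ℚ[s]:
  s⁴-8s³-17s²+132s+252 = ((1/4)s-5)(4s³+48s²+164s+168) + (182s²+910s+1092)
  4s³+48s²+164s+168 = ((2/91)s+2/13)(182s²+910s+1092) + (0)
Last nonzero remainder: 182s²+910s+1092. Dividing through by 182 gives the monic gcd s²+5s+6.
Cancel s²+5s+6 from numerator and denominator to get the reduced form.

(s²-13s+42)/(4s+28)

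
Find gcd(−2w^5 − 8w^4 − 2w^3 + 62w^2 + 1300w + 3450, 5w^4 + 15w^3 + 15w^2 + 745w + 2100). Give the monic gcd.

w^2 + 8w + 15

By polynomial division,
  −2w^5 − 8w^4 − 2w^3 + 62w^2 + 1300w + 3450 = (−(2/5)w − 2/5)(5w^4 + 15w^3 + 15w^2 + 745w + 2100) + (10w^3 + 366w^2 + 2438w + 4290)
  5w^4 + 15w^3 + 15w^2 + 745w + 2100 = ((1/2)w − 84/5)(10w^3 + 366w^2 + 2438w + 4290) + ((24724/5)w^2 + (197792/5)w + 74172)
  10w^3 + 366w^2 + 2438w + 4290 = ((25/12362)w + 715/12362)((24724/5)w^2 + (197792/5)w + 74172) + (0)
Last nonzero remainder: (24724/5)w^2 + (197792/5)w + 74172. Dividing through by 24724/5 gives the monic gcd w^2 + 8w + 15.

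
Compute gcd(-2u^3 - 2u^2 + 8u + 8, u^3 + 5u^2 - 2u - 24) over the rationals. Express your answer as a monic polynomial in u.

u - 2

Repeated division with remainder:
  -2u^3 - 2u^2 + 8u + 8 = (-2)(u^3 + 5u^2 - 2u - 24) + (8u^2 + 4u - 40)
  u^3 + 5u^2 - 2u - 24 = ((1/8)u + 9/16)(8u^2 + 4u - 40) + ((3/4)u - 3/2)
  8u^2 + 4u - 40 = ((32/3)u + 80/3)((3/4)u - 3/2) + (0)
Last nonzero remainder: (3/4)u - 3/2. Dividing through by 3/4 gives the monic gcd u - 2.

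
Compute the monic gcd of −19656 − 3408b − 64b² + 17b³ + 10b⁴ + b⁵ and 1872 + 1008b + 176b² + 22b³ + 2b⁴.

Repeated division with remainder:
  b⁵ + 10b⁴ + 17b³ − 64b² − 3408b − 19656 = ((1/2)b − 1/2)(2b⁴ + 22b³ + 176b² + 1008b + 1872) + (−60b³ − 480b² − 3840b − 18720)
  2b⁴ + 22b³ + 176b² + 1008b + 1872 = (−(1/30)b − 1/10)(−60b³ − 480b² − 3840b − 18720) + (0)
Last nonzero remainder: −60b³ − 480b² − 3840b − 18720. Dividing through by −60 gives the monic gcd b³ + 8b² + 64b + 312.

312 + 64b + 8b² + b³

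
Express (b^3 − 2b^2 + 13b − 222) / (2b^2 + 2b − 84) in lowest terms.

(b^2 + 4b + 37)/(2b + 14)

Apply the Euclidean algorithm:
  b^3 − 2b^2 + 13b − 222 = ((1/2)b − 3/2)(2b^2 + 2b − 84) + (58b − 348)
  2b^2 + 2b − 84 = ((1/29)b + 7/29)(58b − 348) + (0)
Last nonzero remainder: 58b − 348. Dividing through by 58 gives the monic gcd b − 6.
Cancel b − 6 from numerator and denominator to get the reduced form.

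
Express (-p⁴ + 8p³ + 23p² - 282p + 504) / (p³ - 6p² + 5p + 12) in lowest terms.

(-p² + p + 42)/(p + 1)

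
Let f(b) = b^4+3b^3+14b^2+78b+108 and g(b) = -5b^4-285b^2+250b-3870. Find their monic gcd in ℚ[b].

Repeated division with remainder:
  b^4+3b^3+14b^2+78b+108 = (-1/5)(-5b^4-285b^2+250b-3870) + (3b^3-43b^2+128b-666)
  -5b^4-285b^2+250b-3870 = (-(5/3)b-215/9)(3b^3-43b^2+128b-666) + (-(9890/9)b^2+(19780/9)b-19780)
  3b^3-43b^2+128b-666 = (-(27/9890)b+333/9890)(-(9890/9)b^2+(19780/9)b-19780) + (0)
Last nonzero remainder: -(9890/9)b^2+(19780/9)b-19780. Dividing through by -9890/9 gives the monic gcd b^2-2b+18.

b^2-2b+18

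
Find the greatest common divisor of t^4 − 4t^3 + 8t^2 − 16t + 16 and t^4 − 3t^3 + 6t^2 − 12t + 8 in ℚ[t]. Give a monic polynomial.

t^3 − 2t^2 + 4t − 8

Repeated division with remainder:
  t^4 − 4t^3 + 8t^2 − 16t + 16 = (t^4 − 3t^3 + 6t^2 − 12t + 8) + (−t^3 + 2t^2 − 4t + 8)
  t^4 − 3t^3 + 6t^2 − 12t + 8 = (−t + 1)(−t^3 + 2t^2 − 4t + 8) + (0)
Last nonzero remainder: −t^3 + 2t^2 − 4t + 8. Dividing through by −1 gives the monic gcd t^3 − 2t^2 + 4t − 8.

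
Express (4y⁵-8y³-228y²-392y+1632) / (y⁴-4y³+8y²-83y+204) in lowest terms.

By polynomial division,
  4y⁵-8y³-228y²-392y+1632 = (4y+16)(y⁴-4y³+8y²-83y+204) + (24y³-24y²+120y-1632)
  y⁴-4y³+8y²-83y+204 = ((1/24)y-1/8)(24y³-24y²+120y-1632) + (0)
Last nonzero remainder: 24y³-24y²+120y-1632. Dividing through by 24 gives the monic gcd y³-y²+5y-68.
Cancel y³-y²+5y-68 from numerator and denominator to get the reduced form.

(4y²+4y-24)/(y-3)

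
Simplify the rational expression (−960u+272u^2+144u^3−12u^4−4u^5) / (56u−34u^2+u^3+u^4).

Apply the Euclidean algorithm:
  −4u^5−12u^4+144u^3+272u^2−960u = (−4u−8)(u^4+u^3−34u^2+56u) + (16u^3+224u^2−512u)
  u^4+u^3−34u^2+56u = ((1/16)u−13/16)(16u^3+224u^2−512u) + (180u^2−360u)
  16u^3+224u^2−512u = ((4/45)u+64/45)(180u^2−360u) + (0)
Last nonzero remainder: 180u^2−360u. Dividing through by 180 gives the monic gcd u^2−2u.
Cancel u^2−2u from numerator and denominator to get the reduced form.

(480+104u−20u^2−4u^3)/(−28+3u+u^2)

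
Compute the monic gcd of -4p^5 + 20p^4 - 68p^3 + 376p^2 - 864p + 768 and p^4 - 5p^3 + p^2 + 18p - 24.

p^3 - 7p^2 + 15p - 12

Repeated division with remainder:
  -4p^5 + 20p^4 - 68p^3 + 376p^2 - 864p + 768 = (-4p)(p^4 - 5p^3 + p^2 + 18p - 24) + (-64p^3 + 448p^2 - 960p + 768)
  p^4 - 5p^3 + p^2 + 18p - 24 = (-(1/64)p - 1/32)(-64p^3 + 448p^2 - 960p + 768) + (0)
Last nonzero remainder: -64p^3 + 448p^2 - 960p + 768. Dividing through by -64 gives the monic gcd p^3 - 7p^2 + 15p - 12.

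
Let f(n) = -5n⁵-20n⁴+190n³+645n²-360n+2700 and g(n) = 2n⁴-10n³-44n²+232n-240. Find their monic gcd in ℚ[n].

Apply the Euclidean algorithm:
  -5n⁵-20n⁴+190n³+645n²-360n+2700 = (-(5/2)n-45/2)(2n⁴-10n³-44n²+232n-240) + (-145n³+235n²+4260n-2700)
  2n⁴-10n³-44n²+232n-240 = (-(2/145)n+196/4205)(-145n³+235n²+4260n-2700) + ((3200/841)n²-(3200/841)n-96000/841)
  -145n³+235n²+4260n-2700 = (-(24389/640)n+7569/320)((3200/841)n²-(3200/841)n-96000/841) + (0)
Last nonzero remainder: (3200/841)n²-(3200/841)n-96000/841. Dividing through by 3200/841 gives the monic gcd n²-n-30.

n²-n-30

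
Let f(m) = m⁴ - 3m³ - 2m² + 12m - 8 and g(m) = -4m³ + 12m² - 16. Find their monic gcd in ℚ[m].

Repeated division with remainder:
  m⁴ - 3m³ - 2m² + 12m - 8 = (-(1/4)m)(-4m³ + 12m² - 16) + (-2m² + 8m - 8)
  -4m³ + 12m² - 16 = (2m + 2)(-2m² + 8m - 8) + (0)
Last nonzero remainder: -2m² + 8m - 8. Dividing through by -2 gives the monic gcd m² - 4m + 4.

m² - 4m + 4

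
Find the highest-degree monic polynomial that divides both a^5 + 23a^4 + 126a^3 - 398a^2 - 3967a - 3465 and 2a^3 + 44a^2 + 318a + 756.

a^2 + 16a + 63

By polynomial division,
  a^5 + 23a^4 + 126a^3 - 398a^2 - 3967a - 3465 = ((1/2)a^2 + (1/2)a - 55/2)(2a^3 + 44a^2 + 318a + 756) + (275a^2 + 4400a + 17325)
  2a^3 + 44a^2 + 318a + 756 = ((2/275)a + 12/275)(275a^2 + 4400a + 17325) + (0)
Last nonzero remainder: 275a^2 + 4400a + 17325. Dividing through by 275 gives the monic gcd a^2 + 16a + 63.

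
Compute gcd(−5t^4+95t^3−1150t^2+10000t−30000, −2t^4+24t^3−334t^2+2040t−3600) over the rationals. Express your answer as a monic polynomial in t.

t^3−9t^2+140t−600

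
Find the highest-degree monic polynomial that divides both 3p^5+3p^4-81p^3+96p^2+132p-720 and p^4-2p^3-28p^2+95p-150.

Apply the Euclidean algorithm:
  3p^5+3p^4-81p^3+96p^2+132p-720 = (3p+9)(p^4-2p^3-28p^2+95p-150) + (21p^3+63p^2-273p+630)
  p^4-2p^3-28p^2+95p-150 = ((1/21)p-5/21)(21p^3+63p^2-273p+630) + (0)
Last nonzero remainder: 21p^3+63p^2-273p+630. Dividing through by 21 gives the monic gcd p^3+3p^2-13p+30.

p^3+3p^2-13p+30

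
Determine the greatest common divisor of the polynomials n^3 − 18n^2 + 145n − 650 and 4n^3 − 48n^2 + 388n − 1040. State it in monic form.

n^2 − 8n + 65

Apply the Euclidean algorithm:
  n^3 − 18n^2 + 145n − 650 = (1/4)(4n^3 − 48n^2 + 388n − 1040) + (−6n^2 + 48n − 390)
  4n^3 − 48n^2 + 388n − 1040 = (−(2/3)n + 8/3)(−6n^2 + 48n − 390) + (0)
Last nonzero remainder: −6n^2 + 48n − 390. Dividing through by −6 gives the monic gcd n^2 − 8n + 65.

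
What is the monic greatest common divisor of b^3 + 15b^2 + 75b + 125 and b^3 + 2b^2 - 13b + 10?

By polynomial division,
  b^3 + 15b^2 + 75b + 125 = (b^3 + 2b^2 - 13b + 10) + (13b^2 + 88b + 115)
  b^3 + 2b^2 - 13b + 10 = ((1/13)b - 62/169)(13b^2 + 88b + 115) + ((1764/169)b + 8820/169)
  13b^2 + 88b + 115 = ((2197/1764)b + 3887/1764)((1764/169)b + 8820/169) + (0)
Last nonzero remainder: (1764/169)b + 8820/169. Dividing through by 1764/169 gives the monic gcd b + 5.

b + 5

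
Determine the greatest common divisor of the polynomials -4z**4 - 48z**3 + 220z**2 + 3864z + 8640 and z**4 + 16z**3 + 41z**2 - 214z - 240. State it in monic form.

By polynomial division,
  -4z**4 - 48z**3 + 220z**2 + 3864z + 8640 = (-4)(z**4 + 16z**3 + 41z**2 - 214z - 240) + (16z**3 + 384z**2 + 3008z + 7680)
  z**4 + 16z**3 + 41z**2 - 214z - 240 = ((1/16)z - 1/2)(16z**3 + 384z**2 + 3008z + 7680) + (45z**2 + 810z + 3600)
  16z**3 + 384z**2 + 3008z + 7680 = ((16/45)z + 32/15)(45z**2 + 810z + 3600) + (0)
Last nonzero remainder: 45z**2 + 810z + 3600. Dividing through by 45 gives the monic gcd z**2 + 18z + 80.

z**2 + 18z + 80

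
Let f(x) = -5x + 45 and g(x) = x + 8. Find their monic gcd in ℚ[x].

By polynomial division,
  -5x + 45 = (-5)(x + 8) + (85)
  x + 8 = ((1/85)x + 8/85)(85) + (0)
The last nonzero remainder is the constant 85, so the polynomials are coprime and gcd = 1.

1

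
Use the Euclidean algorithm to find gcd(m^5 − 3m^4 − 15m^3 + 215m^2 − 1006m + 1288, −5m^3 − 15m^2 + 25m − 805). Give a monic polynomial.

m^3 + 3m^2 − 5m + 161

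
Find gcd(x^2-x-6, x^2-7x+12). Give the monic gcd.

Apply the Euclidean algorithm:
  x^2-x-6 = (x^2-7x+12) + (6x-18)
  x^2-7x+12 = ((1/6)x-2/3)(6x-18) + (0)
Last nonzero remainder: 6x-18. Dividing through by 6 gives the monic gcd x-3.

x-3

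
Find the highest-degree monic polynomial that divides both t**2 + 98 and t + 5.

By polynomial division,
  t**2 + 98 = (t − 5)(t + 5) + (123)
  t + 5 = ((1/123)t + 5/123)(123) + (0)
The last nonzero remainder is the constant 123, so the polynomials are coprime and gcd = 1.

1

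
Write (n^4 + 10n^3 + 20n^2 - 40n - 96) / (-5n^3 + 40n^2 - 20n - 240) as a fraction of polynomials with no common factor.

Apply the Euclidean algorithm:
  n^4 + 10n^3 + 20n^2 - 40n - 96 = (-(1/5)n - 18/5)(-5n^3 + 40n^2 - 20n - 240) + (160n^2 - 160n - 960)
  -5n^3 + 40n^2 - 20n - 240 = (-(1/32)n + 7/32)(160n^2 - 160n - 960) + (-15n - 30)
  160n^2 - 160n - 960 = (-(32/3)n + 32)(-15n - 30) + (0)
Last nonzero remainder: -15n - 30. Dividing through by -15 gives the monic gcd n + 2.
Cancel n + 2 from numerator and denominator to get the reduced form.

(-n^3 - 8n^2 - 4n + 48)/(5n^2 - 50n + 120)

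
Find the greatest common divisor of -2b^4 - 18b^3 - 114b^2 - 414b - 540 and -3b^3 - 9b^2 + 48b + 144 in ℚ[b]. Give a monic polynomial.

Euclidean algorithm in ℚ[b]:
  -2b^4 - 18b^3 - 114b^2 - 414b - 540 = ((2/3)b + 4)(-3b^3 - 9b^2 + 48b + 144) + (-110b^2 - 702b - 1116)
  -3b^3 - 9b^2 + 48b + 144 = ((3/110)b - 279/3025)(-110b^2 - 702b - 1116) + ((41412/3025)b + 124236/3025)
  -110b^2 - 702b - 1116 = (-(166375/20706)b - 93775/3451)((41412/3025)b + 124236/3025) + (0)
Last nonzero remainder: (41412/3025)b + 124236/3025. Dividing through by 41412/3025 gives the monic gcd b + 3.

b + 3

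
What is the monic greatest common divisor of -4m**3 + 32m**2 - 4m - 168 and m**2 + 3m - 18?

Apply the Euclidean algorithm:
  -4m**3 + 32m**2 - 4m - 168 = (-4m + 44)(m**2 + 3m - 18) + (-208m + 624)
  m**2 + 3m - 18 = (-(1/208)m - 3/104)(-208m + 624) + (0)
Last nonzero remainder: -208m + 624. Dividing through by -208 gives the monic gcd m - 3.

m - 3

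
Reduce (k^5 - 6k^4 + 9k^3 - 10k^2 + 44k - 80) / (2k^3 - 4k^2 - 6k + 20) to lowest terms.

(k^3 - 2k^2 - 4k - 16)/(2k + 4)

Apply the Euclidean algorithm:
  k^5 - 6k^4 + 9k^3 - 10k^2 + 44k - 80 = ((1/2)k^2 - 2k + 2)(2k^3 - 4k^2 - 6k + 20) + (-24k^2 + 96k - 120)
  2k^3 - 4k^2 - 6k + 20 = (-(1/12)k - 1/6)(-24k^2 + 96k - 120) + (0)
Last nonzero remainder: -24k^2 + 96k - 120. Dividing through by -24 gives the monic gcd k^2 - 4k + 5.
Cancel k^2 - 4k + 5 from numerator and denominator to get the reduced form.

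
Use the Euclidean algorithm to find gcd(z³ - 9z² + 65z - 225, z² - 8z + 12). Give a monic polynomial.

1

Euclidean algorithm in ℚ[z]:
  z³ - 9z² + 65z - 225 = (z - 1)(z² - 8z + 12) + (45z - 213)
  z² - 8z + 12 = ((1/45)z - 49/675)(45z - 213) + (-779/225)
  45z - 213 = (-(10125/779)z + 47925/779)(-779/225) + (0)
The last nonzero remainder is the constant -779/225, so the polynomials are coprime and gcd = 1.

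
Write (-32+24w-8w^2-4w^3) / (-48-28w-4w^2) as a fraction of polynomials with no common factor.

Euclidean algorithm in ℚ[w]:
  -4w^3-8w^2+24w-32 = (w-5)(-4w^2-28w-48) + (-68w-272)
  -4w^2-28w-48 = ((1/17)w+3/17)(-68w-272) + (0)
Last nonzero remainder: -68w-272. Dividing through by -68 gives the monic gcd w+4.
Cancel w+4 from numerator and denominator to get the reduced form.

(2-2w+w^2)/(3+w)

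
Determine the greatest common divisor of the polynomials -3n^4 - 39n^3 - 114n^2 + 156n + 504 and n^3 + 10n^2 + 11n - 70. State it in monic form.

n^2 + 5n - 14

Euclidean algorithm in ℚ[n]:
  -3n^4 - 39n^3 - 114n^2 + 156n + 504 = (-3n - 9)(n^3 + 10n^2 + 11n - 70) + (9n^2 + 45n - 126)
  n^3 + 10n^2 + 11n - 70 = ((1/9)n + 5/9)(9n^2 + 45n - 126) + (0)
Last nonzero remainder: 9n^2 + 45n - 126. Dividing through by 9 gives the monic gcd n^2 + 5n - 14.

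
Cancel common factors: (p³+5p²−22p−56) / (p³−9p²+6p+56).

Repeated division with remainder:
  p³+5p²−22p−56 = (p³−9p²+6p+56) + (14p²−28p−112)
  p³−9p²+6p+56 = ((1/14)p−1/2)(14p²−28p−112) + (0)
Last nonzero remainder: 14p²−28p−112. Dividing through by 14 gives the monic gcd p²−2p−8.
Cancel p²−2p−8 from numerator and denominator to get the reduced form.

(p+7)/(p−7)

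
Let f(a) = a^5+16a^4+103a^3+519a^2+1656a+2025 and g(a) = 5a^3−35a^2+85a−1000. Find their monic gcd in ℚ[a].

a^2+a+25

Euclidean algorithm in ℚ[a]:
  a^5+16a^4+103a^3+519a^2+1656a+2025 = ((1/5)a^2+(23/5)a+247/5)(5a^3−35a^2+85a−1000) + (2057a^2+2057a+51425)
  5a^3−35a^2+85a−1000 = ((5/2057)a−40/2057)(2057a^2+2057a+51425) + (0)
Last nonzero remainder: 2057a^2+2057a+51425. Dividing through by 2057 gives the monic gcd a^2+a+25.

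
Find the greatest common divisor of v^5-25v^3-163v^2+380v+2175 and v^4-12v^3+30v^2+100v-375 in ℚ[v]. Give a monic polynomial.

v^3-7v^2-5v+75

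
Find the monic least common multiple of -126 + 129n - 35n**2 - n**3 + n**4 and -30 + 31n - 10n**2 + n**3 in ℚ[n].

630 - 771n + 304n**2 - 30n**3 - 6n**4 + n**5

Repeated division with remainder:
  n**4 - n**3 - 35n**2 + 129n - 126 = (n + 9)(n**3 - 10n**2 + 31n - 30) + (24n**2 - 120n + 144)
  n**3 - 10n**2 + 31n - 30 = ((1/24)n - 5/24)(24n**2 - 120n + 144) + (0)
Last nonzero remainder: 24n**2 - 120n + 144. Dividing through by 24 gives the monic gcd n**2 - 5n + 6.
Then lcm(f, g) = f·g / gcd(f, g); expanding and making the result monic gives the answer.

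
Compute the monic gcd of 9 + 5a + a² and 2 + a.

Repeated division with remainder:
  a² + 5a + 9 = (a + 3)(a + 2) + (3)
  a + 2 = ((1/3)a + 2/3)(3) + (0)
The last nonzero remainder is the constant 3, so the polynomials are coprime and gcd = 1.

1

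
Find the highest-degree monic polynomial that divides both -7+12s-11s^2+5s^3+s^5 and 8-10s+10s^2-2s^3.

1-s+s^2

Apply the Euclidean algorithm:
  s^5+5s^3-11s^2+12s-7 = (-(1/2)s^2-(5/2)s-25/2)(-2s^3+10s^2-10s+8) + (93s^2-93s+93)
  -2s^3+10s^2-10s+8 = (-(2/93)s+8/93)(93s^2-93s+93) + (0)
Last nonzero remainder: 93s^2-93s+93. Dividing through by 93 gives the monic gcd s^2-s+1.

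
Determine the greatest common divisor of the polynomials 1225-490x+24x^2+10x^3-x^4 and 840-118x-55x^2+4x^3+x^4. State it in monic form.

-35+2x+x^2

Euclidean algorithm in ℚ[x]:
  -x^4+10x^3+24x^2-490x+1225 = (-1)(x^4+4x^3-55x^2-118x+840) + (14x^3-31x^2-608x+2065)
  x^4+4x^3-55x^2-118x+840 = ((1/14)x+87/196)(14x^3-31x^2-608x+2065) + ((429/196)x^2+(429/98)x-2145/28)
  14x^3-31x^2-608x+2065 = ((2744/429)x-11564/429)((429/196)x^2+(429/98)x-2145/28) + (0)
Last nonzero remainder: (429/196)x^2+(429/98)x-2145/28. Dividing through by 429/196 gives the monic gcd x^2+2x-35.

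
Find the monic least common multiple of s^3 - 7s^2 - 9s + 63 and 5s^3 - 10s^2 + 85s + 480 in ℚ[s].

s^5 - 12s^4 + 58s^3 - 116s^2 - 603s + 2016

Repeated division with remainder:
  s^3 - 7s^2 - 9s + 63 = (1/5)(5s^3 - 10s^2 + 85s + 480) + (-5s^2 - 26s - 33)
  5s^3 - 10s^2 + 85s + 480 = (-s + 36/5)(-5s^2 - 26s - 33) + ((1196/5)s + 3588/5)
  -5s^2 - 26s - 33 = (-(25/1196)s - 55/1196)((1196/5)s + 3588/5) + (0)
Last nonzero remainder: (1196/5)s + 3588/5. Dividing through by 1196/5 gives the monic gcd s + 3.
Then lcm(f, g) = f·g / gcd(f, g); expanding and making the result monic gives the answer.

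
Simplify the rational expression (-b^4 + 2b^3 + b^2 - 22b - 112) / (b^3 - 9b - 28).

(-b^2 + 6b - 16)/(b - 4)

Repeated division with remainder:
  -b^4 + 2b^3 + b^2 - 22b - 112 = (-b + 2)(b^3 - 9b - 28) + (-8b^2 - 32b - 56)
  b^3 - 9b - 28 = (-(1/8)b + 1/2)(-8b^2 - 32b - 56) + (0)
Last nonzero remainder: -8b^2 - 32b - 56. Dividing through by -8 gives the monic gcd b^2 + 4b + 7.
Cancel b^2 + 4b + 7 from numerator and denominator to get the reduced form.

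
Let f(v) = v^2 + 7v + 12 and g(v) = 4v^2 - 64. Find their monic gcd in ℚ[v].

v + 4

Repeated division with remainder:
  v^2 + 7v + 12 = (1/4)(4v^2 - 64) + (7v + 28)
  4v^2 - 64 = ((4/7)v - 16/7)(7v + 28) + (0)
Last nonzero remainder: 7v + 28. Dividing through by 7 gives the monic gcd v + 4.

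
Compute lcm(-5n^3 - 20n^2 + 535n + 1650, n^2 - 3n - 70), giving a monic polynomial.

By polynomial division,
  -5n^3 - 20n^2 + 535n + 1650 = (-5n - 35)(n^2 - 3n - 70) + (80n - 800)
  n^2 - 3n - 70 = ((1/80)n + 7/80)(80n - 800) + (0)
Last nonzero remainder: 80n - 800. Dividing through by 80 gives the monic gcd n - 10.
Then lcm(f, g) = f·g / gcd(f, g); expanding and making the result monic gives the answer.

n^4 + 11n^3 - 79n^2 - 1079n - 2310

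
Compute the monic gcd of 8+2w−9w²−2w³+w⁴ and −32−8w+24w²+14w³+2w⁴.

−2+w+w²

Apply the Euclidean algorithm:
  w⁴−2w³−9w²+2w+8 = (1/2)(2w⁴+14w³+24w²−8w−32) + (−9w³−21w²+6w+24)
  2w⁴+14w³+24w²−8w−32 = (−(2/9)w−28/27)(−9w³−21w²+6w+24) + ((32/9)w²+(32/9)w−64/9)
  −9w³−21w²+6w+24 = (−(81/32)w−27/8)((32/9)w²+(32/9)w−64/9) + (0)
Last nonzero remainder: (32/9)w²+(32/9)w−64/9. Dividing through by 32/9 gives the monic gcd w²+w−2.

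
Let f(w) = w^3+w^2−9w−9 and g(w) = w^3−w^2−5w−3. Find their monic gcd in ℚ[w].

w^2−2w−3

Apply the Euclidean algorithm:
  w^3+w^2−9w−9 = (w^3−w^2−5w−3) + (2w^2−4w−6)
  w^3−w^2−5w−3 = ((1/2)w+1/2)(2w^2−4w−6) + (0)
Last nonzero remainder: 2w^2−4w−6. Dividing through by 2 gives the monic gcd w^2−2w−3.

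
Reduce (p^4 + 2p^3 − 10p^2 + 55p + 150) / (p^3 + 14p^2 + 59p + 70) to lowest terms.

(p^2 − 5p + 15)/(p + 7)

Apply the Euclidean algorithm:
  p^4 + 2p^3 − 10p^2 + 55p + 150 = (p − 12)(p^3 + 14p^2 + 59p + 70) + (99p^2 + 693p + 990)
  p^3 + 14p^2 + 59p + 70 = ((1/99)p + 7/99)(99p^2 + 693p + 990) + (0)
Last nonzero remainder: 99p^2 + 693p + 990. Dividing through by 99 gives the monic gcd p^2 + 7p + 10.
Cancel p^2 + 7p + 10 from numerator and denominator to get the reduced form.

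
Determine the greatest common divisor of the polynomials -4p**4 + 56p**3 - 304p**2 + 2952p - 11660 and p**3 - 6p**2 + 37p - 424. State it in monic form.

By polynomial division,
  -4p**4 + 56p**3 - 304p**2 + 2952p - 11660 = (-4p + 32)(p**3 - 6p**2 + 37p - 424) + (36p**2 + 72p + 1908)
  p**3 - 6p**2 + 37p - 424 = ((1/36)p - 2/9)(36p**2 + 72p + 1908) + (0)
Last nonzero remainder: 36p**2 + 72p + 1908. Dividing through by 36 gives the monic gcd p**2 + 2p + 53.

p**2 + 2p + 53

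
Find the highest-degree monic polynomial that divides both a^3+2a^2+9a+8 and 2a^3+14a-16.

Euclidean algorithm in ℚ[a]:
  a^3+2a^2+9a+8 = (1/2)(2a^3+14a-16) + (2a^2+2a+16)
  2a^3+14a-16 = (a-1)(2a^2+2a+16) + (0)
Last nonzero remainder: 2a^2+2a+16. Dividing through by 2 gives the monic gcd a^2+a+8.

a^2+a+8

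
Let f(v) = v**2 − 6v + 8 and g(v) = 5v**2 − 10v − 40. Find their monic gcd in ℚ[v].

Repeated division with remainder:
  v**2 − 6v + 8 = (1/5)(5v**2 − 10v − 40) + (−4v + 16)
  5v**2 − 10v − 40 = (−(5/4)v − 5/2)(−4v + 16) + (0)
Last nonzero remainder: −4v + 16. Dividing through by −4 gives the monic gcd v − 4.

v − 4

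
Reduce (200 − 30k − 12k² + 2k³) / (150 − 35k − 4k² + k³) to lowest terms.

(8 + 2k)/(6 + k)

By polynomial division,
  2k³ − 12k² − 30k + 200 = (2)(k³ − 4k² − 35k + 150) + (−4k² + 40k − 100)
  k³ − 4k² − 35k + 150 = (−(1/4)k − 3/2)(−4k² + 40k − 100) + (0)
Last nonzero remainder: −4k² + 40k − 100. Dividing through by −4 gives the monic gcd k² − 10k + 25.
Cancel k² − 10k + 25 from numerator and denominator to get the reduced form.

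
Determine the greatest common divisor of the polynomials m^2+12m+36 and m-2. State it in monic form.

Euclidean algorithm in ℚ[m]:
  m^2+12m+36 = (m+14)(m-2) + (64)
  m-2 = ((1/64)m-1/32)(64) + (0)
The last nonzero remainder is the constant 64, so the polynomials are coprime and gcd = 1.

1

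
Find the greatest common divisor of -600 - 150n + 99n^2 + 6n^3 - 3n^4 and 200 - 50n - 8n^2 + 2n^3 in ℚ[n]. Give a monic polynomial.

100 - 25n - 4n^2 + n^3

By polynomial division,
  -3n^4 + 6n^3 + 99n^2 - 150n - 600 = (-(3/2)n - 3)(2n^3 - 8n^2 - 50n + 200) + (0)
Last nonzero remainder: 2n^3 - 8n^2 - 50n + 200. Dividing through by 2 gives the monic gcd n^3 - 4n^2 - 25n + 100.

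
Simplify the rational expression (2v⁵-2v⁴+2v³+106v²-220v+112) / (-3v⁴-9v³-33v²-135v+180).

Apply the Euclidean algorithm:
  2v⁵-2v⁴+2v³+106v²-220v+112 = (-(2/3)v+8/3)(-3v⁴-9v³-33v²-135v+180) + (4v³+104v²+260v-368)
  -3v⁴-9v³-33v²-135v+180 = (-(3/4)v+69/4)(4v³+104v²+260v-368) + (-1632v²-4896v+6528)
  4v³+104v²+260v-368 = (-(1/408)v-23/408)(-1632v²-4896v+6528) + (0)
Last nonzero remainder: -1632v²-4896v+6528. Dividing through by -1632 gives the monic gcd v²+3v-4.
Cancel v²+3v-4 from numerator and denominator to get the reduced form.

(-2v³+8v²-34v+28)/(3v²+45)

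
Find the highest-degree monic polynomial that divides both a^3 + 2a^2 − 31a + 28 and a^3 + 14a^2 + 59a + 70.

Euclidean algorithm in ℚ[a]:
  a^3 + 2a^2 − 31a + 28 = (a^3 + 14a^2 + 59a + 70) + (−12a^2 − 90a − 42)
  a^3 + 14a^2 + 59a + 70 = (−(1/12)a − 13/24)(−12a^2 − 90a − 42) + ((27/4)a + 189/4)
  −12a^2 − 90a − 42 = (−(16/9)a − 8/9)((27/4)a + 189/4) + (0)
Last nonzero remainder: (27/4)a + 189/4. Dividing through by 27/4 gives the monic gcd a + 7.

a + 7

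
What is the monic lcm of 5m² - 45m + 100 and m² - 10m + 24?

m³ - 15m² + 74m - 120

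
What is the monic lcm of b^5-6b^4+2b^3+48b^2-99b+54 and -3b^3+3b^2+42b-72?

b^6-2b^5-22b^4+56b^3+93b^2-342b+216

Euclidean algorithm in ℚ[b]:
  b^5-6b^4+2b^3+48b^2-99b+54 = (-(1/3)b^2+(5/3)b-11/3)(-3b^3+3b^2+42b-72) + (-35b^2+175b-210)
  -3b^3+3b^2+42b-72 = ((3/35)b+12/35)(-35b^2+175b-210) + (0)
Last nonzero remainder: -35b^2+175b-210. Dividing through by -35 gives the monic gcd b^2-5b+6.
Then lcm(f, g) = f·g / gcd(f, g); expanding and making the result monic gives the answer.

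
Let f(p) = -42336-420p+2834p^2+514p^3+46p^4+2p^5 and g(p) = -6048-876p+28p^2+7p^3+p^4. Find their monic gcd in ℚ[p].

112+10p+p^2

Repeated division with remainder:
  2p^5+46p^4+514p^3+2834p^2-420p-42336 = (2p+32)(p^4+7p^3+28p^2-876p-6048) + (234p^3+3690p^2+39708p+151200)
  p^4+7p^3+28p^2-876p-6048 = ((1/234)p-19/507)(234p^3+3690p^2+39708p+151200) + (-(576/169)p^2-(5760/169)p-64512/169)
  234p^3+3690p^2+39708p+151200 = (-(2197/32)p-12675/32)(-(576/169)p^2-(5760/169)p-64512/169) + (0)
Last nonzero remainder: -(576/169)p^2-(5760/169)p-64512/169. Dividing through by -576/169 gives the monic gcd p^2+10p+112.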